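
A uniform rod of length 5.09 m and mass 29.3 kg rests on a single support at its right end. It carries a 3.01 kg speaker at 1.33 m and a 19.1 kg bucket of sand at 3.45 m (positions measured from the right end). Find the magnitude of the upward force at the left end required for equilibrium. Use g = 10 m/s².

Sum moments about the right end (the unknown pivot reaction has zero arm there).
Beam weight: 29.3 × 10 = 293 N down at 2.545 m → arm 2.545 m, τ = 293 × 2.545 = 745.7 N·m counterclockwise.
Speaker: 3.01 × 10 = 30.1 N down at 1.33 m → arm 1.33 m, τ = 30.1 × 1.33 = 40.03 N·m counterclockwise.
Bucket of sand: 19.1 × 10 = 191 N down at 3.45 m → arm 3.45 m, τ = 191 × 3.45 = 659 N·m counterclockwise.
Net moment of the loads = 1445 N·m counterclockwise.
The upward force F acts at the left end, arm 5.09 m, giving F × 5.09 clockwise.
Balancing moments: F × 5.09 = 1445, giving F = 1445 / 5.09 = 284 N.

F ≈ 284 N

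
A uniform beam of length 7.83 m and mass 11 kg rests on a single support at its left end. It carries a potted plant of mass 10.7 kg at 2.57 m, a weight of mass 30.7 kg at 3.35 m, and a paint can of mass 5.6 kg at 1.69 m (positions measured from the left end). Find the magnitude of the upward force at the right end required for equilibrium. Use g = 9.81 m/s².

About the left end:
Beam weight: 11 × 9.81 = 107.9 N down at 3.915 m → arm 3.915 m, τ = 107.9 × 3.915 = 422.4 N·m clockwise.
Potted plant: 10.7 × 9.81 = 105 N down at 2.57 m → arm 2.57 m, τ = 105 × 2.57 = 269.8 N·m clockwise.
Weight: 30.7 × 9.81 = 301.2 N down at 3.35 m → arm 3.35 m, τ = 301.2 × 3.35 = 1009 N·m clockwise.
Paint can: 5.6 × 9.81 = 54.94 N down at 1.69 m → arm 1.69 m, τ = 54.94 × 1.69 = 92.85 N·m clockwise.
Net moment of the loads = 1794 N·m clockwise.
The upward force F acts at the right end, arm 7.83 m, giving F × 7.83 counterclockwise.
Στ = 0 ⇒ F × 7.83 = 1794 ⇒ F = 1794 / 7.83 = 229 N.

F ≈ 229 N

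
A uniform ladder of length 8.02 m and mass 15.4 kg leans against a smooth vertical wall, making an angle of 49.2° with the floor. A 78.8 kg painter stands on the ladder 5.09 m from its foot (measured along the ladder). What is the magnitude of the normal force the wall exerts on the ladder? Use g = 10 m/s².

Sum moments about the foot of the ladder (the floor normal and friction both act there and drop out).
Ladder weight 15.4×10 = 154 N acts at 4.01 m along the ladder; its horizontal arm is 4.01·cos49.2° = 2.62 m → τ = 403.5 N·m clockwise.
Painter: 78.8×10 = 788 N at 5.09 m → arm 3.326 m → τ = 2621 N·m clockwise.
Wall normal N acts horizontally at the top; its moment arm is the height L sinθ = 8.02·sin49.2° = 6.071 m, counterclockwise.
Setting net torque to zero: N × 6.071 = 3024 → N = 498 N.

N_wall ≈ 498 N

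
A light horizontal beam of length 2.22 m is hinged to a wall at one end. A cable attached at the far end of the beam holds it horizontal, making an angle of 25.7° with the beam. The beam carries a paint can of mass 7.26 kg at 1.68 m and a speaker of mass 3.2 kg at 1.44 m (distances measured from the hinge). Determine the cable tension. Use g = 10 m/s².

Taking torques about the hinge:
Paint can: 7.26 × 10 = 72.6 N down at 1.68 m → arm 1.68 m, τ = 72.6 × 1.68 = 122 N·m clockwise.
Speaker: 3.2 × 10 = 32 N down at 1.44 m → arm 1.44 m, τ = 32 × 1.44 = 46.08 N·m clockwise.
Total clockwise load moment = 168.1 N·m.
The cable tension T acts at 2.22 m; only its component perpendicular to the beam, T sinθ, produces torque. sin 25.7° = 0.4337.
Balancing moments: T × 2.22 × 0.4337 = 168.1, giving T = 168.1 / 0.9628 = 175 N.

T ≈ 175 N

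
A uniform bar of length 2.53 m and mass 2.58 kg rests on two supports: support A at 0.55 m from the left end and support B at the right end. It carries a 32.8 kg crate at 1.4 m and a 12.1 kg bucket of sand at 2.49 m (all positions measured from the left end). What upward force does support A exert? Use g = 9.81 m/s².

R_A ≈ 202 N

Sum moments about support B (its reaction then has zero moment arm).
Beam weight: 2.58 × 9.81 = 25.31 N down at 1.265 m → arm 1.265 m, τ = 25.31 × 1.265 = 32.02 N·m counterclockwise.
Crate: 32.8 × 9.81 = 321.8 N down at 1.4 m → arm 1.13 m, τ = 321.8 × 1.13 = 363.6 N·m counterclockwise.
Bucket of sand: 12.1 × 9.81 = 118.7 N down at 2.49 m → arm 0.04 m, τ = 118.7 × 0.04 = 4.748 N·m counterclockwise.
Net load moment about support B = 400.4 N·m counterclockwise.
Reaction R at support A is upward at 0.55 m, arm 1.98 m → moment R × 1.98 clockwise.
Στ = 0 ⇒ R × 1.98 = 400.4 ⇒ R = 202 N.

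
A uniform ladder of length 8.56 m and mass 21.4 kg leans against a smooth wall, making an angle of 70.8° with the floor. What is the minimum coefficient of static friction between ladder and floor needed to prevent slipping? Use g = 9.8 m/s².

About the foot of the ladder:
Ladder weight 21.4×9.8 = 209.7 N acts at 4.28 m along the ladder; its horizontal arm is 4.28·cos70.8° = 1.408 m → τ = 295.3 N·m clockwise.
Wall normal N acts horizontally at the top; its moment arm is the height L sinθ = 8.56·sin70.8° = 8.084 m, counterclockwise.
Balancing moments: N × 8.084 = 295.3, giving N = 36.53 N.
ΣFx = 0 ⇒ f = N_wall = 36.53 N. ΣFy = 0 ⇒ N_floor = 209.7 N.
μ_min = f / N_floor = 36.53 / 209.7 = 0.174.

μ_min ≈ 0.174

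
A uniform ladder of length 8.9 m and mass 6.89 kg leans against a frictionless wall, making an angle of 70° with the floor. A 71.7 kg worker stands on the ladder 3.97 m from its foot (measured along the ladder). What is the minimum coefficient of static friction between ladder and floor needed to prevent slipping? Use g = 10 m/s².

Taking torques about the foot of the ladder:
Ladder weight 6.89×10 = 68.9 N acts at 4.45 m along the ladder; its horizontal arm is 4.45·cos70° = 1.522 m → τ = 104.9 N·m clockwise.
Worker: 71.7×10 = 717 N at 3.97 m → arm 1.358 m → τ = 973.7 N·m clockwise.
Wall normal N acts horizontally at the top; its moment arm is the height L sinθ = 8.9·sin70° = 8.363 m, counterclockwise.
Setting net torque to zero: N × 8.363 = 1079 → N = 129 N.
ΣFx = 0 ⇒ f = N_wall = 129 N. ΣFy = 0 ⇒ N_floor = 785.9 N.
μ_min = f / N_floor = 129 / 785.9 = 0.164.

μ_min ≈ 0.164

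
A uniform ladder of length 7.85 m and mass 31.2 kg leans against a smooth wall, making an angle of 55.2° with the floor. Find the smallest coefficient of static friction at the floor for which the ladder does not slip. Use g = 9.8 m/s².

Take moments about the foot of the ladder.
Ladder weight 31.2×9.8 = 305.8 N acts at 3.925 m along the ladder; its horizontal arm is 3.925·cos55.2° = 2.24 m → τ = 685 N·m clockwise.
Wall normal N acts horizontally at the top; its moment arm is the height L sinθ = 7.85·sin55.2° = 6.446 m, counterclockwise.
Balancing moments: N × 6.446 = 685, giving N = 106.3 N.
ΣFx = 0 ⇒ f = N_wall = 106.3 N. ΣFy = 0 ⇒ N_floor = 305.8 N.
μ_min = f / N_floor = 106.3 / 305.8 = 0.348.

μ_min ≈ 0.348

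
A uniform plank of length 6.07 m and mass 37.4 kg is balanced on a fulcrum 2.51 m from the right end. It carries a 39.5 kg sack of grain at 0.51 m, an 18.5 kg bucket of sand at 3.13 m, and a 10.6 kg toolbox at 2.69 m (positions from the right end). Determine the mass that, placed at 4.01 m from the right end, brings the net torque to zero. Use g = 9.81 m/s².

Choose the fulcrum (at 2.51 m from the right end) as the axis so the support reaction has zero arm there.
Beam weight: 37.4 × 9.81 = 366.9 N down at 3.035 m → arm 0.525 m, τ = 366.9 × 0.525 = 192.6 N·m counterclockwise.
Sack of grain: 39.5 × 9.81 = 387.5 N down at 0.51 m → arm 2 m, τ = 387.5 × 2 = 775 N·m clockwise.
Bucket of sand: 18.5 × 9.81 = 181.5 N down at 3.13 m → arm 0.62 m, τ = 181.5 × 0.62 = 112.5 N·m counterclockwise.
Toolbox: 10.6 × 9.81 = 104 N down at 2.69 m → arm 0.18 m, τ = 104 × 0.18 = 18.72 N·m counterclockwise.
Net moment of known loads = 451.2 N·m clockwise.
An unknown mass m at 4.01 m has arm 1.5 m; its moment is m·g·1.5 counterclockwise.
For rotational equilibrium, m × 9.81 × 1.5 = 451.2, so m = 451.2 / (9.81 × 1.5) = 30.7 kg.

m ≈ 30.7 kg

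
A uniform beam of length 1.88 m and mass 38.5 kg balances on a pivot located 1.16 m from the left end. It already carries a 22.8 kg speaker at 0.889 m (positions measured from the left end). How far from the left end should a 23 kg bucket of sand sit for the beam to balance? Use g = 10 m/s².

Sum moments about the pivot (at 1.16 m from the left end) (the support reaction has zero arm there).
Beam weight: 38.5 × 10 = 385 N down at 0.94 m → arm 0.22 m, τ = 385 × 0.22 = 84.7 N·m counterclockwise.
Speaker: 22.8 × 10 = 228 N down at 0.889 m → arm 0.271 m, τ = 228 × 0.271 = 61.79 N·m counterclockwise.
Net moment of existing loads = 146.5 N·m counterclockwise.
The bucket of sand weighs 23 × 10 = 230 N and must supply an equal clockwise moment, so its lever arm about the pivot is 146.5 / 230 = 0.637 m.
That puts it at 1.16 + 0.637 = 1.8 m from the left end.

x ≈ 1.8 m from the left end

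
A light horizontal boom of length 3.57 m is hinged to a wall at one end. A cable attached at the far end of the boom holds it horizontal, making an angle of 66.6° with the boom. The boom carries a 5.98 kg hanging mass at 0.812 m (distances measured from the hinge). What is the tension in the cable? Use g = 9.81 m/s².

About the hinge:
Hanging mass: 5.98 × 9.81 = 58.66 N down at 0.812 m → arm 0.812 m, τ = 58.66 × 0.812 = 47.63 N·m clockwise.
Total clockwise load moment = 47.63 N·m.
The cable tension T acts at 3.57 m; only its component perpendicular to the boom, T sinθ, produces torque. sin 66.6° = 0.9178.
Setting net torque to zero: T × 3.57 × 0.9178 = 47.63 → T = 47.63 / 3.277 = 14.5 N.

T ≈ 14.5 N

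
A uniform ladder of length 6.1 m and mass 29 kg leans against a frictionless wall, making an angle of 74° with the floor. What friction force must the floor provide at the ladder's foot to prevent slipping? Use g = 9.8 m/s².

f ≈ 40.7 N

About the foot of the ladder:
Ladder weight 29×9.8 = 284.2 N acts at 3.05 m along the ladder; its horizontal arm is 3.05·cos74° = 0.8407 m → τ = 238.9 N·m clockwise.
Wall normal N acts horizontally at the top; its moment arm is the height L sinθ = 6.1·sin74° = 5.864 m, counterclockwise.
Balancing moments: N × 5.864 = 238.9, giving N = 40.7 N.
ΣFx = 0: friction at the foot balances the wall's push, so f = N_wall = 40.7 N.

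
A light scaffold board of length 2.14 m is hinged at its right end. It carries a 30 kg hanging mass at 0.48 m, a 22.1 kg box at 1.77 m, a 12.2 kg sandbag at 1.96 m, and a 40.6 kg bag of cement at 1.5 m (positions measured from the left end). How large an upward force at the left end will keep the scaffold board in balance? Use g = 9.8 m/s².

Sum moments about the right end (the unknown pivot reaction has zero arm there).
Hanging mass: 30 × 9.8 = 294 N down at 0.48 m → arm 1.66 m, τ = 294 × 1.66 = 488 N·m counterclockwise.
Box: 22.1 × 9.8 = 216.6 N down at 1.77 m → arm 0.37 m, τ = 216.6 × 0.37 = 80.14 N·m counterclockwise.
Sandbag: 12.2 × 9.8 = 119.6 N down at 1.96 m → arm 0.18 m, τ = 119.6 × 0.18 = 21.53 N·m counterclockwise.
Bag of cement: 40.6 × 9.8 = 397.9 N down at 1.5 m → arm 0.64 m, τ = 397.9 × 0.64 = 254.7 N·m counterclockwise.
Net moment of the loads = 844.4 N·m counterclockwise.
The upward force F acts at the left end, arm 2.14 m, giving F × 2.14 clockwise.
Στ = 0 ⇒ F × 2.14 = 844.4 ⇒ F = 844.4 / 2.14 = 395 N.

F ≈ 395 N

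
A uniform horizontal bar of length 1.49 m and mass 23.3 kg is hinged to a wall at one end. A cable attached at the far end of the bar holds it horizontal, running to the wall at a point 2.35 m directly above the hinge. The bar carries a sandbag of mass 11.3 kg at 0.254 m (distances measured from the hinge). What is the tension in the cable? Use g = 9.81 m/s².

T ≈ 158 N

Sum moments about the hinge (the unknown hinge reaction has zero arm there).
Beam weight: 23.3 × 9.81 = 228.6 N down at 0.745 m → arm 0.745 m, τ = 228.6 × 0.745 = 170.3 N·m clockwise.
Sandbag: 11.3 × 9.81 = 110.9 N down at 0.254 m → arm 0.254 m, τ = 110.9 × 0.254 = 28.17 N·m clockwise.
Total clockwise load moment = 198.5 N·m.
The cable tension T acts at 1.49 m; only its component perpendicular to the bar, T sinθ, produces torque. sinθ = h/√(h²+d²) = 2.35/√(2.35²+1.49²) = 0.8445.
Balancing moments: T × 1.49 × 0.8445 = 198.5, giving T = 198.5 / 1.258 = 158 N.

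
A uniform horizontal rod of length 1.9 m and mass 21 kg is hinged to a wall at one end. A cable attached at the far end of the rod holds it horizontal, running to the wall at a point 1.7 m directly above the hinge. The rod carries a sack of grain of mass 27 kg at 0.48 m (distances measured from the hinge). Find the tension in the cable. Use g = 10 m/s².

T ≈ 260 N

Choose the hinge as the axis so the unknown hinge reaction has zero arm there.
Beam weight: 21 × 10 = 210 N down at 0.95 m → arm 0.95 m, τ = 210 × 0.95 = 199.5 N·m clockwise.
Sack of grain: 27 × 10 = 270 N down at 0.48 m → arm 0.48 m, τ = 270 × 0.48 = 129.6 N·m clockwise.
Total clockwise load moment = 329.1 N·m.
The cable tension T acts at 1.9 m; only its component perpendicular to the rod, T sinθ, produces torque. sinθ = h/√(h²+d²) = 1.7/√(1.7²+1.9²) = 0.6668.
Setting net torque to zero: T × 1.9 × 0.6668 = 329.1 → T = 329.1 / 1.267 = 260 N.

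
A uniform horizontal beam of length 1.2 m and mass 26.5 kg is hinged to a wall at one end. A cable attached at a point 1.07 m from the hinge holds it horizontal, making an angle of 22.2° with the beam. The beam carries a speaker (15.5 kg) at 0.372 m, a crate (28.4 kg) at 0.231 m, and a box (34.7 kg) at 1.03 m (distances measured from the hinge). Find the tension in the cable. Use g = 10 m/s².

Sum moments about the hinge (the unknown hinge reaction has zero arm there).
Beam weight: 26.5 × 10 = 265 N down at 0.6 m → arm 0.6 m, τ = 265 × 0.6 = 159 N·m clockwise.
Speaker: 15.5 × 10 = 155 N down at 0.372 m → arm 0.372 m, τ = 155 × 0.372 = 57.66 N·m clockwise.
Crate: 28.4 × 10 = 284 N down at 0.231 m → arm 0.231 m, τ = 284 × 0.231 = 65.6 N·m clockwise.
Box: 34.7 × 10 = 347 N down at 1.03 m → arm 1.03 m, τ = 347 × 1.03 = 357.4 N·m clockwise.
Total clockwise load moment = 639.7 N·m.
The cable tension T acts at 1.07 m; only its component perpendicular to the beam, T sinθ, produces torque. sin 22.2° = 0.3778.
Στ = 0 ⇒ T × 1.07 × 0.3778 = 639.7 ⇒ T = 639.7 / 0.4042 = 1580 N.

T ≈ 1580 N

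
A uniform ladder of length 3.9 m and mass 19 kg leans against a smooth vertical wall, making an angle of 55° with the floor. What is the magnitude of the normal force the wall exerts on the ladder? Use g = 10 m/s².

Choose the foot of the ladder as the axis so the floor normal and friction both act there and drop out.
Ladder weight 19×10 = 190 N acts at 1.95 m along the ladder; its horizontal arm is 1.95·cos55° = 1.118 m → τ = 212.4 N·m clockwise.
Wall normal N acts horizontally at the top; its moment arm is the height L sinθ = 3.9·sin55° = 3.195 m, counterclockwise.
Στ = 0 ⇒ N × 3.195 = 212.4 ⇒ N = 66.5 N.

N_wall ≈ 66.5 N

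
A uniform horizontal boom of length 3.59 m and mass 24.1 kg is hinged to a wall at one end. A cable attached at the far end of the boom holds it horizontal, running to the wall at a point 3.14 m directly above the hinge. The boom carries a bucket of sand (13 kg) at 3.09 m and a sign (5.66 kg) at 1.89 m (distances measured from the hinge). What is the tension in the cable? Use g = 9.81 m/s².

T ≈ 391 N

Choose the hinge as the axis so the unknown hinge reaction has zero arm there.
Beam weight: 24.1 × 9.81 = 236.4 N down at 1.795 m → arm 1.795 m, τ = 236.4 × 1.795 = 424.3 N·m clockwise.
Bucket of sand: 13 × 9.81 = 127.5 N down at 3.09 m → arm 3.09 m, τ = 127.5 × 3.09 = 394 N·m clockwise.
Sign: 5.66 × 9.81 = 55.52 N down at 1.89 m → arm 1.89 m, τ = 55.52 × 1.89 = 104.9 N·m clockwise.
Total clockwise load moment = 923.2 N·m.
The cable tension T acts at 3.59 m; only its component perpendicular to the boom, T sinθ, produces torque. sinθ = h/√(h²+d²) = 3.14/√(3.14²+3.59²) = 0.6584.
Balancing moments: T × 3.59 × 0.6584 = 923.2, giving T = 923.2 / 2.364 = 391 N.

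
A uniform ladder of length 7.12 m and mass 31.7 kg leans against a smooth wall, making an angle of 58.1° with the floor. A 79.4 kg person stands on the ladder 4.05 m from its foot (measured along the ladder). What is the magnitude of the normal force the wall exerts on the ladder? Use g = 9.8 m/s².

Choose the foot of the ladder as the axis so the floor normal and friction both act there and drop out.
Ladder weight 31.7×9.8 = 310.7 N acts at 3.56 m along the ladder; its horizontal arm is 3.56·cos58.1° = 1.881 m → τ = 584.4 N·m clockwise.
Person: 79.4×9.8 = 778.1 N at 4.05 m → arm 2.14 m → τ = 1665 N·m clockwise.
Wall normal N acts horizontally at the top; its moment arm is the height L sinθ = 7.12·sin58.1° = 6.045 m, counterclockwise.
Στ = 0 ⇒ N × 6.045 = 2249 ⇒ N = 372 N.

N_wall ≈ 372 N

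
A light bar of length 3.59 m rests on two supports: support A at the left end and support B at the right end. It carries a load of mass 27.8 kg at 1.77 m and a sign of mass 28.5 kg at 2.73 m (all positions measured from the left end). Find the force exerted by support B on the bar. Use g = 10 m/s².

Taking torques about support A:
Load: 27.8 × 10 = 278 N down at 1.77 m → arm 1.77 m, τ = 278 × 1.77 = 492.1 N·m clockwise.
Sign: 28.5 × 10 = 285 N down at 2.73 m → arm 2.73 m, τ = 285 × 2.73 = 778 N·m clockwise.
Net load moment about support A = 1270 N·m clockwise.
Reaction R at support B is upward at 3.59 m, arm 3.59 m → moment R × 3.59 counterclockwise.
Balancing moments: R × 3.59 = 1270, giving R = 354 N.

R_B ≈ 354 N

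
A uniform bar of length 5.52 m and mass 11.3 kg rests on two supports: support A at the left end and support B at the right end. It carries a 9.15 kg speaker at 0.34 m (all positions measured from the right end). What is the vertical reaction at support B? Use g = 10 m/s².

R_B ≈ 142 N

Taking torques about support A:
Beam weight: 11.3 × 10 = 113 N down at 2.76 m → arm 2.76 m, τ = 113 × 2.76 = 311.9 N·m clockwise.
Speaker: 9.15 × 10 = 91.5 N down at 0.34 m → arm 5.18 m, τ = 91.5 × 5.18 = 474 N·m clockwise.
Net load moment about support A = 785.9 N·m clockwise.
Reaction R at support B is upward at 0 m, arm 5.52 m → moment R × 5.52 counterclockwise.
Setting net torque to zero: R × 5.52 = 785.9 → R = 142 N.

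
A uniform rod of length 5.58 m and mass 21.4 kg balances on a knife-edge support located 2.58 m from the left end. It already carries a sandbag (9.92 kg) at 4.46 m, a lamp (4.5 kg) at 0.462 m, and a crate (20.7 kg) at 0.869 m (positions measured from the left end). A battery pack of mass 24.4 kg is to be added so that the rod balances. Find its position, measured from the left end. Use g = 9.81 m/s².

x ≈ 3.47 m from the left end

About the knife-edge support (at 2.58 m from the left end):
Beam weight: 21.4 × 9.81 = 209.9 N down at 2.79 m → arm 0.21 m, τ = 209.9 × 0.21 = 44.08 N·m clockwise.
Sandbag: 9.92 × 9.81 = 97.32 N down at 4.46 m → arm 1.88 m, τ = 97.32 × 1.88 = 183 N·m clockwise.
Lamp: 4.5 × 9.81 = 44.15 N down at 0.462 m → arm 2.118 m, τ = 44.15 × 2.118 = 93.51 N·m counterclockwise.
Crate: 20.7 × 9.81 = 203.1 N down at 0.869 m → arm 1.711 m, τ = 203.1 × 1.711 = 347.5 N·m counterclockwise.
Net moment of existing loads = 213.9 N·m counterclockwise.
The battery pack weighs 24.4 × 9.81 = 239.4 N and must supply an equal clockwise moment, so its lever arm about the knife-edge support is 213.9 / 239.4 = 0.893 m.
That puts it at 2.58 + 0.893 = 3.47 m from the left end.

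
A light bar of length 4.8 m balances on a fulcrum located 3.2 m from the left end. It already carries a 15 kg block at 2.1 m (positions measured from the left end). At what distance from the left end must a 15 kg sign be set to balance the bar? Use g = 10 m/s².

Choose the fulcrum (at 3.2 m from the left end) as the axis so the support reaction has zero arm there.
Block: 15 × 10 = 150 N down at 2.1 m → arm 1.1 m, τ = 150 × 1.1 = 165 N·m counterclockwise.
Net moment of existing loads = 165 N·m counterclockwise.
The sign weighs 15 × 10 = 150 N and must supply an equal clockwise moment, so its lever arm about the fulcrum is 165 / 150 = 1.1 m.
That puts it at 3.2 + 1.1 = 4.3 m from the left end.

x ≈ 4.3 m from the left end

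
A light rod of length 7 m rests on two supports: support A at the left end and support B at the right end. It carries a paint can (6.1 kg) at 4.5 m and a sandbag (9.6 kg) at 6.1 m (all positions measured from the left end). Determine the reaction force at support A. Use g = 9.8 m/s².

Choose support B as the axis so its reaction then has zero moment arm.
Paint can: 6.1 × 9.8 = 59.78 N down at 4.5 m → arm 2.5 m, τ = 59.78 × 2.5 = 149.4 N·m counterclockwise.
Sandbag: 9.6 × 9.8 = 94.08 N down at 6.1 m → arm 0.9 m, τ = 94.08 × 0.9 = 84.67 N·m counterclockwise.
Net load moment about support B = 234.1 N·m counterclockwise.
Reaction R at support A is upward at 0 m, arm 7 m → moment R × 7 clockwise.
Setting net torque to zero: R × 7 = 234.1 → R = 33.4 N.

R_A ≈ 33.4 N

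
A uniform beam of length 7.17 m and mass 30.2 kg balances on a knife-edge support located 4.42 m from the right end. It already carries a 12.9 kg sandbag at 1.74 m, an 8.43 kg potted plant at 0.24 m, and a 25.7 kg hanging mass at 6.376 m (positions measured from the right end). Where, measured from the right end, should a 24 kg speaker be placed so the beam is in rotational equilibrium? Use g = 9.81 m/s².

Take moments about the knife-edge support (at 4.42 m from the right end).
Beam weight: 30.2 × 9.81 = 296.3 N down at 3.585 m → arm 0.835 m, τ = 296.3 × 0.835 = 247.4 N·m clockwise.
Sandbag: 12.9 × 9.81 = 126.5 N down at 1.74 m → arm 2.68 m, τ = 126.5 × 2.68 = 339 N·m clockwise.
Potted plant: 8.43 × 9.81 = 82.7 N down at 0.24 m → arm 4.18 m, τ = 82.7 × 4.18 = 345.7 N·m clockwise.
Hanging mass: 25.7 × 9.81 = 252.1 N down at 6.376 m → arm 1.956 m, τ = 252.1 × 1.956 = 493.1 N·m counterclockwise.
Net moment of existing loads = 439 N·m clockwise.
The speaker weighs 24 × 9.81 = 235.4 N and must supply an equal counterclockwise moment, so its lever arm about the knife-edge support is 439 / 235.4 = 1.86 m.
That puts it at 4.42 + 1.86 = 6.28 m from the right end.

x ≈ 6.28 m from the right end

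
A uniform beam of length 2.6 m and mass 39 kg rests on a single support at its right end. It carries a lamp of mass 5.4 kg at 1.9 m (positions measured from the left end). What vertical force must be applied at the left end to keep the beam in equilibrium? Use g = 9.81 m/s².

F ≈ 206 N

Take moments about the right end.
Beam weight: 39 × 9.81 = 382.6 N down at 1.3 m → arm 1.3 m, τ = 382.6 × 1.3 = 497.4 N·m counterclockwise.
Lamp: 5.4 × 9.81 = 52.97 N down at 1.9 m → arm 0.7 m, τ = 52.97 × 0.7 = 37.08 N·m counterclockwise.
Net moment of the loads = 534.5 N·m counterclockwise.
The upward force F acts at the left end, arm 2.6 m, giving F × 2.6 clockwise.
Balancing moments: F × 2.6 = 534.5, giving F = 534.5 / 2.6 = 206 N.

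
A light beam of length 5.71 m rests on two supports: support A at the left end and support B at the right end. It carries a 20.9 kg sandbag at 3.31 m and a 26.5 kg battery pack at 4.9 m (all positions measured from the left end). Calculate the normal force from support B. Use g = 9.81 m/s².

R_B ≈ 342 N

About support A:
Sandbag: 20.9 × 9.81 = 205 N down at 3.31 m → arm 3.31 m, τ = 205 × 3.31 = 678.5 N·m clockwise.
Battery pack: 26.5 × 9.81 = 260 N down at 4.9 m → arm 4.9 m, τ = 260 × 4.9 = 1274 N·m clockwise.
Net load moment about support A = 1952 N·m clockwise.
Reaction R at support B is upward at 5.71 m, arm 5.71 m → moment R × 5.71 counterclockwise.
For rotational equilibrium, R × 5.71 = 1952, so R = 342 N.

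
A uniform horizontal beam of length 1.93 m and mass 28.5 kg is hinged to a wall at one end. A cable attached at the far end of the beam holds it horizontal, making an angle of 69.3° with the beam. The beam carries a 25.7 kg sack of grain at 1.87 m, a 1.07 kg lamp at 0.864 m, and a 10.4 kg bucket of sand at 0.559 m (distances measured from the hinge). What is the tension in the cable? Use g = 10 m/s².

T ≈ 456 N

Choose the hinge as the axis so the unknown hinge reaction has zero arm there.
Beam weight: 28.5 × 10 = 285 N down at 0.965 m → arm 0.965 m, τ = 285 × 0.965 = 275 N·m clockwise.
Sack of grain: 25.7 × 10 = 257 N down at 1.87 m → arm 1.87 m, τ = 257 × 1.87 = 480.6 N·m clockwise.
Lamp: 1.07 × 10 = 10.7 N down at 0.864 m → arm 0.864 m, τ = 10.7 × 0.864 = 9.245 N·m clockwise.
Bucket of sand: 10.4 × 10 = 104 N down at 0.559 m → arm 0.559 m, τ = 104 × 0.559 = 58.14 N·m clockwise.
Total clockwise load moment = 823 N·m.
The cable tension T acts at 1.93 m; only its component perpendicular to the beam, T sinθ, produces torque. sin 69.3° = 0.9354.
Setting net torque to zero: T × 1.93 × 0.9354 = 823 → T = 823 / 1.805 = 456 N.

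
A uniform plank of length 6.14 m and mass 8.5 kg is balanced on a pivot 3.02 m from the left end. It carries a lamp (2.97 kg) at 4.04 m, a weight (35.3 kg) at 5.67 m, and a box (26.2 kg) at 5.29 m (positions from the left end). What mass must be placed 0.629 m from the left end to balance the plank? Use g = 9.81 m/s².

m ≈ 65.4 kg

About the pivot (at 3.02 m from the left end):
Beam weight: 8.5 × 9.81 = 83.39 N down at 3.07 m → arm 0.05 m, τ = 83.39 × 0.05 = 4.17 N·m clockwise.
Lamp: 2.97 × 9.81 = 29.14 N down at 4.04 m → arm 1.02 m, τ = 29.14 × 1.02 = 29.72 N·m clockwise.
Weight: 35.3 × 9.81 = 346.3 N down at 5.67 m → arm 2.65 m, τ = 346.3 × 2.65 = 917.7 N·m clockwise.
Box: 26.2 × 9.81 = 257 N down at 5.29 m → arm 2.27 m, τ = 257 × 2.27 = 583.4 N·m clockwise.
Net moment of known loads = 1535 N·m clockwise.
An unknown mass m at 0.629 m has arm 2.391 m; its moment is m·g·2.391 counterclockwise.
Setting net torque to zero: m × 9.81 × 2.391 = 1535 → m = 1535 / (9.81 × 2.391) = 65.4 kg.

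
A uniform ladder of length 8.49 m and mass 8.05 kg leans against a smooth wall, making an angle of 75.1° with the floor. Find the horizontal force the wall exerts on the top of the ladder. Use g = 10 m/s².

Taking torques about the foot of the ladder:
Ladder weight 8.05×10 = 80.5 N acts at 4.245 m along the ladder; its horizontal arm is 4.245·cos75.1° = 1.092 m → τ = 87.91 N·m clockwise.
Wall normal N acts horizontally at the top; its moment arm is the height L sinθ = 8.49·sin75.1° = 8.205 m, counterclockwise.
Setting net torque to zero: N × 8.205 = 87.91 → N = 10.7 N.

N_wall ≈ 10.7 N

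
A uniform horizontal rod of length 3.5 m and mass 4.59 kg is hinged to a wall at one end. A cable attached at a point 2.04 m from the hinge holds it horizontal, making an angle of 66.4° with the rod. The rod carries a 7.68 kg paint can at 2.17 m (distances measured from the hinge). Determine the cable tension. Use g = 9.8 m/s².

Taking torques about the hinge:
Beam weight: 4.59 × 9.8 = 44.98 N down at 1.75 m → arm 1.75 m, τ = 44.98 × 1.75 = 78.71 N·m clockwise.
Paint can: 7.68 × 9.8 = 75.26 N down at 2.17 m → arm 2.17 m, τ = 75.26 × 2.17 = 163.3 N·m clockwise.
Total clockwise load moment = 242 N·m.
The cable tension T acts at 2.04 m; only its component perpendicular to the rod, T sinθ, produces torque. sin 66.4° = 0.9164.
Στ = 0 ⇒ T × 2.04 × 0.9164 = 242 ⇒ T = 242 / 1.869 = 129 N.

T ≈ 129 N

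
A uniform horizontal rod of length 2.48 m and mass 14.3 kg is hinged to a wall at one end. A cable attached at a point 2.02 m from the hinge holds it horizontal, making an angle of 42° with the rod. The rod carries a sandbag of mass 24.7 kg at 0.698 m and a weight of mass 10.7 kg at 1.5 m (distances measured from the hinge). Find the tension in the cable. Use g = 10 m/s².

T ≈ 377 N

Taking torques about the hinge:
Beam weight: 14.3 × 10 = 143 N down at 1.24 m → arm 1.24 m, τ = 143 × 1.24 = 177.3 N·m clockwise.
Sandbag: 24.7 × 10 = 247 N down at 0.698 m → arm 0.698 m, τ = 247 × 0.698 = 172.4 N·m clockwise.
Weight: 10.7 × 10 = 107 N down at 1.5 m → arm 1.5 m, τ = 107 × 1.5 = 160.5 N·m clockwise.
Total clockwise load moment = 510.2 N·m.
The cable tension T acts at 2.02 m; only its component perpendicular to the rod, T sinθ, produces torque. sin 42° = 0.6691.
For rotational equilibrium, T × 2.02 × 0.6691 = 510.2, so T = 510.2 / 1.352 = 377 N.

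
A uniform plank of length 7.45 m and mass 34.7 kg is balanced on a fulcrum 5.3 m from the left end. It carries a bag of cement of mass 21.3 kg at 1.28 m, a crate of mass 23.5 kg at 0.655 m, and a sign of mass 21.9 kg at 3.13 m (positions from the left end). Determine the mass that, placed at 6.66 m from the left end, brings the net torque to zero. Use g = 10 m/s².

m ≈ 218 kg

Take moments about the fulcrum (at 5.3 m from the left end).
Beam weight: 34.7 × 10 = 347 N down at 3.725 m → arm 1.575 m, τ = 347 × 1.575 = 546.5 N·m counterclockwise.
Bag of cement: 21.3 × 10 = 213 N down at 1.28 m → arm 4.02 m, τ = 213 × 4.02 = 856.3 N·m counterclockwise.
Crate: 23.5 × 10 = 235 N down at 0.655 m → arm 4.645 m, τ = 235 × 4.645 = 1092 N·m counterclockwise.
Sign: 21.9 × 10 = 219 N down at 3.13 m → arm 2.17 m, τ = 219 × 2.17 = 475.2 N·m counterclockwise.
Net moment of known loads = 2970 N·m counterclockwise.
An unknown mass m at 6.66 m has arm 1.36 m; its moment is m·g·1.36 clockwise.
Balancing moments: m × 10 × 1.36 = 2970, giving m = 2970 / (10 × 1.36) = 218 kg.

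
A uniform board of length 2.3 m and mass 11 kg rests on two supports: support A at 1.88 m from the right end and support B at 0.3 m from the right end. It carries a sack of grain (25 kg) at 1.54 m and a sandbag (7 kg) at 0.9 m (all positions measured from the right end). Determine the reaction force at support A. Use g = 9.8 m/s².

R_A ≈ 276 N

Sum moments about support B (its reaction then has zero moment arm).
Beam weight: 11 × 9.8 = 107.8 N down at 1.15 m → arm 0.85 m, τ = 107.8 × 0.85 = 91.63 N·m counterclockwise.
Sack of grain: 25 × 9.8 = 245 N down at 1.54 m → arm 1.24 m, τ = 245 × 1.24 = 303.8 N·m counterclockwise.
Sandbag: 7 × 9.8 = 68.6 N down at 0.9 m → arm 0.6 m, τ = 68.6 × 0.6 = 41.16 N·m counterclockwise.
Net load moment about support B = 436.6 N·m counterclockwise.
Reaction R at support A is upward at 1.88 m, arm 1.58 m → moment R × 1.58 clockwise.
Στ = 0 ⇒ R × 1.58 = 436.6 ⇒ R = 276 N.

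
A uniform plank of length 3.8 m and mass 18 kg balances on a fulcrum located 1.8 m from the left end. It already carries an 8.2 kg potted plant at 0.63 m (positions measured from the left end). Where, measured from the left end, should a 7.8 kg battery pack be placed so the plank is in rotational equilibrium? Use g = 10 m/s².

Take moments about the fulcrum (at 1.8 m from the left end).
Beam weight: 18 × 10 = 180 N down at 1.9 m → arm 0.1 m, τ = 180 × 0.1 = 18 N·m clockwise.
Potted plant: 8.2 × 10 = 82 N down at 0.63 m → arm 1.17 m, τ = 82 × 1.17 = 95.94 N·m counterclockwise.
Net moment of existing loads = 77.94 N·m counterclockwise.
The battery pack weighs 7.8 × 10 = 78 N and must supply an equal clockwise moment, so its lever arm about the fulcrum is 77.94 / 78 = 0.999 m.
That puts it at 1.8 + 0.999 = 2.8 m from the left end.

x ≈ 2.8 m from the left end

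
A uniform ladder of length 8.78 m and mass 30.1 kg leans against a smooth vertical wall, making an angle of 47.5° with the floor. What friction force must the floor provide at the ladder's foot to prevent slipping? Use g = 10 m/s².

f ≈ 138 N

Taking torques about the foot of the ladder:
Ladder weight 30.1×10 = 301 N acts at 4.39 m along the ladder; its horizontal arm is 4.39·cos47.5° = 2.966 m → τ = 892.8 N·m clockwise.
Wall normal N acts horizontally at the top; its moment arm is the height L sinθ = 8.78·sin47.5° = 6.473 m, counterclockwise.
Στ = 0 ⇒ N × 6.473 = 892.8 ⇒ N = 138 N.
ΣFx = 0: friction at the foot balances the wall's push, so f = N_wall = 138 N.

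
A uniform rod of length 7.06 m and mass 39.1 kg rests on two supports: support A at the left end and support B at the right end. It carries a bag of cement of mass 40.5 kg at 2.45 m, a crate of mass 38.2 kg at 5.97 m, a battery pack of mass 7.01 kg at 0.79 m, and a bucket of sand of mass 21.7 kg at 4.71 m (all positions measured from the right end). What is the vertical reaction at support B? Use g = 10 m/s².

Sum moments about support A (its reaction then has zero moment arm).
Beam weight: 39.1 × 10 = 391 N down at 3.53 m → arm 3.53 m, τ = 391 × 3.53 = 1380 N·m clockwise.
Bag of cement: 40.5 × 10 = 405 N down at 2.45 m → arm 4.61 m, τ = 405 × 4.61 = 1867 N·m clockwise.
Crate: 38.2 × 10 = 382 N down at 5.97 m → arm 1.09 m, τ = 382 × 1.09 = 416.4 N·m clockwise.
Battery pack: 7.01 × 10 = 70.1 N down at 0.79 m → arm 6.27 m, τ = 70.1 × 6.27 = 439.5 N·m clockwise.
Bucket of sand: 21.7 × 10 = 217 N down at 4.71 m → arm 2.35 m, τ = 217 × 2.35 = 510 N·m clockwise.
Net load moment about support A = 4613 N·m clockwise.
Reaction R at support B is upward at 0 m, arm 7.06 m → moment R × 7.06 counterclockwise.
Setting net torque to zero: R × 7.06 = 4613 → R = 653 N.

R_B ≈ 653 N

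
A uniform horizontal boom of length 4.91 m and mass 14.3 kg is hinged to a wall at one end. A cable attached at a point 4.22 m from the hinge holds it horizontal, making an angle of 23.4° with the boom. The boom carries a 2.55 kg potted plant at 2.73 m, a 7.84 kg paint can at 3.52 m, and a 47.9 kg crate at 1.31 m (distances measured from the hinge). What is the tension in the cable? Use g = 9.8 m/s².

Sum moments about the hinge (the unknown hinge reaction has zero arm there).
Beam weight: 14.3 × 9.8 = 140.1 N down at 2.455 m → arm 2.455 m, τ = 140.1 × 2.455 = 343.9 N·m clockwise.
Potted plant: 2.55 × 9.8 = 24.99 N down at 2.73 m → arm 2.73 m, τ = 24.99 × 2.73 = 68.22 N·m clockwise.
Paint can: 7.84 × 9.8 = 76.83 N down at 3.52 m → arm 3.52 m, τ = 76.83 × 3.52 = 270.4 N·m clockwise.
Crate: 47.9 × 9.8 = 469.4 N down at 1.31 m → arm 1.31 m, τ = 469.4 × 1.31 = 614.9 N·m clockwise.
Total clockwise load moment = 1297 N·m.
The cable tension T acts at 4.22 m; only its component perpendicular to the boom, T sinθ, produces torque. sin 23.4° = 0.3971.
Setting net torque to zero: T × 4.22 × 0.3971 = 1297 → T = 1297 / 1.676 = 774 N.

T ≈ 774 N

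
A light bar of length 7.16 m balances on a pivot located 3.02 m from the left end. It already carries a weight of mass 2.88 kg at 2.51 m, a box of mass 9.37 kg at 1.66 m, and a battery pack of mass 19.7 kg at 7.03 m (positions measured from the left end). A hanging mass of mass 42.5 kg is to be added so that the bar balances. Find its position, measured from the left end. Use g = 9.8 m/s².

Choose the pivot (at 3.02 m from the left end) as the axis so the support reaction has zero arm there.
Weight: 2.88 × 9.8 = 28.22 N down at 2.51 m → arm 0.51 m, τ = 28.22 × 0.51 = 14.39 N·m counterclockwise.
Box: 9.37 × 9.8 = 91.83 N down at 1.66 m → arm 1.36 m, τ = 91.83 × 1.36 = 124.9 N·m counterclockwise.
Battery pack: 19.7 × 9.8 = 193.1 N down at 7.03 m → arm 4.01 m, τ = 193.1 × 4.01 = 774.3 N·m clockwise.
Net moment of existing loads = 635 N·m clockwise.
The hanging mass weighs 42.5 × 9.8 = 416.5 N and must supply an equal counterclockwise moment, so its lever arm about the pivot is 635 / 416.5 = 1.52 m.
That puts it at 3.02 − 1.52 = 1.5 m from the left end.

x ≈ 1.5 m from the left end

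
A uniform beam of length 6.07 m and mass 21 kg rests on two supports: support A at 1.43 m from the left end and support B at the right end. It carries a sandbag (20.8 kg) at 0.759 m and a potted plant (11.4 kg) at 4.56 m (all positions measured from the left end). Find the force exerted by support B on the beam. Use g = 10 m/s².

R_B ≈ 119 N

Take moments about support A.
Beam weight: 21 × 10 = 210 N down at 3.035 m → arm 1.605 m, τ = 210 × 1.605 = 337.1 N·m clockwise.
Sandbag: 20.8 × 10 = 208 N down at 0.759 m → arm 0.671 m, τ = 208 × 0.671 = 139.6 N·m counterclockwise.
Potted plant: 11.4 × 10 = 114 N down at 4.56 m → arm 3.13 m, τ = 114 × 3.13 = 356.8 N·m clockwise.
Net load moment about support A = 554.3 N·m clockwise.
Reaction R at support B is upward at 6.07 m, arm 4.64 m → moment R × 4.64 counterclockwise.
Στ = 0 ⇒ R × 4.64 = 554.3 ⇒ R = 119 N.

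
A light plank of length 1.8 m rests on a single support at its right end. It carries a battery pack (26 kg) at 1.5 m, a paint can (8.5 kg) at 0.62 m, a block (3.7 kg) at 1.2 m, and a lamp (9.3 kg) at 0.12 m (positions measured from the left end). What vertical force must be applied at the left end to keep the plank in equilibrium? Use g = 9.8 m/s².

F ≈ 194 N

Take moments about the right end.
Battery pack: 26 × 9.8 = 254.8 N down at 1.5 m → arm 0.3 m, τ = 254.8 × 0.3 = 76.44 N·m counterclockwise.
Paint can: 8.5 × 9.8 = 83.3 N down at 0.62 m → arm 1.18 m, τ = 83.3 × 1.18 = 98.29 N·m counterclockwise.
Block: 3.7 × 9.8 = 36.26 N down at 1.2 m → arm 0.6 m, τ = 36.26 × 0.6 = 21.76 N·m counterclockwise.
Lamp: 9.3 × 9.8 = 91.14 N down at 0.12 m → arm 1.68 m, τ = 91.14 × 1.68 = 153.1 N·m counterclockwise.
Net moment of the loads = 349.6 N·m counterclockwise.
The upward force F acts at the left end, arm 1.8 m, giving F × 1.8 clockwise.
Στ = 0 ⇒ F × 1.8 = 349.6 ⇒ F = 349.6 / 1.8 = 194 N.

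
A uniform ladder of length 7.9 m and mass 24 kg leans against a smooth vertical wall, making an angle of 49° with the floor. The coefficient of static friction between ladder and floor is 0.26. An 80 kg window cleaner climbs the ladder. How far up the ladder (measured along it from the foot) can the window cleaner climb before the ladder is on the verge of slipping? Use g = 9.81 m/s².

d ≈ 1.89 m

Take moments about the foot of the ladder.
Ladder weight 24×9.81 = 235.4 N acts at 3.95 m along the ladder; its horizontal arm is 3.95·cos49° = 2.591 m → τ = 609.9 N·m clockwise.
Window cleaner weight 80×9.81 = 784.8 N at distance d → arm d·cos49° → τ = 784.8·d·0.6561 clockwise.
Wall normal N at the top has arm L sinθ = 5.962 m counterclockwise, so Στ = 0 gives N·5.962 = 609.9 + 514.9·d.
ΣFy = 0 ⇒ N_floor = 1020 N, so the maximum friction is μ_s·N_floor = 0.26×1020 = 265.2 N. ΣFx = 0 ⇒ N_wall = f, so at the slipping point N = 265.2 N.
Substituting: 265.2×5.962 = 609.9 + 514.9·d ⇒ d = (1581 − 609.9) / 514.9 = 1.89 m.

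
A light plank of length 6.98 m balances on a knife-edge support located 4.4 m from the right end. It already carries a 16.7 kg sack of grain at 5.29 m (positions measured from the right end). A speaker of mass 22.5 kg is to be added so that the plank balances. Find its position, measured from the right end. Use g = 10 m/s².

x ≈ 3.74 m from the right end

Sum moments about the knife-edge support (at 4.4 m from the right end) (the support reaction has zero arm there).
Sack of grain: 16.7 × 10 = 167 N down at 5.29 m → arm 0.89 m, τ = 167 × 0.89 = 148.6 N·m counterclockwise.
Net moment of existing loads = 148.6 N·m counterclockwise.
The speaker weighs 22.5 × 10 = 225 N and must supply an equal clockwise moment, so its lever arm about the knife-edge support is 148.6 / 225 = 0.66 m.
That puts it at 4.4 − 0.66 = 3.74 m from the right end.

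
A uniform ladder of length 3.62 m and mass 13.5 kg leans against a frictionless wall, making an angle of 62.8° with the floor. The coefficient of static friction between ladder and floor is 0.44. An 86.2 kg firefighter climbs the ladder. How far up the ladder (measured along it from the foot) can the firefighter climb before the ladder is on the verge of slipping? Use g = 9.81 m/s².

d ≈ 3.3 m

Choose the foot of the ladder as the axis so the floor normal and friction both act there and drop out.
Ladder weight 13.5×9.81 = 132.4 N acts at 1.81 m along the ladder; its horizontal arm is 1.81·cos62.8° = 0.8273 m → τ = 109.5 N·m clockwise.
Firefighter weight 86.2×9.81 = 845.6 N at distance d → arm d·cos62.8° → τ = 845.6·d·0.4571 clockwise.
Wall normal N at the top has arm L sinθ = 3.22 m counterclockwise, so Στ = 0 gives N·3.22 = 109.5 + 386.5·d.
ΣFy = 0 ⇒ N_floor = 978 N, so the maximum friction is μ_s·N_floor = 0.44×978 = 430.3 N. ΣFx = 0 ⇒ N_wall = f, so at the slipping point N = 430.3 N.
Substituting: 430.3×3.22 = 109.5 + 386.5·d ⇒ d = (1386 − 109.5) / 386.5 = 3.3 m.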